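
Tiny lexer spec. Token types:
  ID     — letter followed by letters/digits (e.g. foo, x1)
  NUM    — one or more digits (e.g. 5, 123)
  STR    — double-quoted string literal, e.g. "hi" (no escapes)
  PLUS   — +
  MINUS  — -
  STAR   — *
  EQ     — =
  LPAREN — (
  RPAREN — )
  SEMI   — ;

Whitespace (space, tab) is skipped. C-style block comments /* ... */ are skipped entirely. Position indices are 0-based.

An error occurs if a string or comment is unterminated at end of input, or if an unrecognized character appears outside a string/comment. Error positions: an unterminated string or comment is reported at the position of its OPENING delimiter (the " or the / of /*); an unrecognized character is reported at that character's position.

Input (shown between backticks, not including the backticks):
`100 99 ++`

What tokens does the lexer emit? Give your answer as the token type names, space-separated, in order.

Answer: NUM NUM PLUS PLUS

Derivation:
pos=0: emit NUM '100' (now at pos=3)
pos=4: emit NUM '99' (now at pos=6)
pos=7: emit PLUS '+'
pos=8: emit PLUS '+'
DONE. 4 tokens: [NUM, NUM, PLUS, PLUS]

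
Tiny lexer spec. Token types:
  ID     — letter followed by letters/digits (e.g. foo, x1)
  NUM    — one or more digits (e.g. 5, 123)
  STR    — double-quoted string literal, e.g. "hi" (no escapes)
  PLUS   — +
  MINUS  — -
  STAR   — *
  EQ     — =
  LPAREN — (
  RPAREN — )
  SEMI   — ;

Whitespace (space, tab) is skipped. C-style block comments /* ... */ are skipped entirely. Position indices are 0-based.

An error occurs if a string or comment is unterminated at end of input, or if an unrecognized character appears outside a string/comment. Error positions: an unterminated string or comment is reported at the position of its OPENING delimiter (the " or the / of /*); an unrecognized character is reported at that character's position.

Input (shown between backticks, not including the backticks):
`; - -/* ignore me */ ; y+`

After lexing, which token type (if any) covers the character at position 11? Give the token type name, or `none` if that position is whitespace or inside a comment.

pos=0: emit SEMI ';'
pos=2: emit MINUS '-'
pos=4: emit MINUS '-'
pos=5: enter COMMENT mode (saw '/*')
exit COMMENT mode (now at pos=20)
pos=21: emit SEMI ';'
pos=23: emit ID 'y' (now at pos=24)
pos=24: emit PLUS '+'
DONE. 6 tokens: [SEMI, MINUS, MINUS, SEMI, ID, PLUS]
Position 11: char is 'o' -> none

Answer: none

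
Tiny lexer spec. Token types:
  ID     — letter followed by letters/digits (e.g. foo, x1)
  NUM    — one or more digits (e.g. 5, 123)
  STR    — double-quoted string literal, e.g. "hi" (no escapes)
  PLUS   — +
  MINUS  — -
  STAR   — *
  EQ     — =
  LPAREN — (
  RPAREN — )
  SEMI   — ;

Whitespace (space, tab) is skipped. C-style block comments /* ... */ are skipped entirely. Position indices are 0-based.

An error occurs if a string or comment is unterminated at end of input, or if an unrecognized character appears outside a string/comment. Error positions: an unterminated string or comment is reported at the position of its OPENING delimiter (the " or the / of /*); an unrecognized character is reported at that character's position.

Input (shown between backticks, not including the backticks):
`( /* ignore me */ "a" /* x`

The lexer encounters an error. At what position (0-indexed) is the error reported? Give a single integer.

pos=0: emit LPAREN '('
pos=2: enter COMMENT mode (saw '/*')
exit COMMENT mode (now at pos=17)
pos=18: enter STRING mode
pos=18: emit STR "a" (now at pos=21)
pos=22: enter COMMENT mode (saw '/*')
pos=22: ERROR — unterminated comment (reached EOF)

Answer: 22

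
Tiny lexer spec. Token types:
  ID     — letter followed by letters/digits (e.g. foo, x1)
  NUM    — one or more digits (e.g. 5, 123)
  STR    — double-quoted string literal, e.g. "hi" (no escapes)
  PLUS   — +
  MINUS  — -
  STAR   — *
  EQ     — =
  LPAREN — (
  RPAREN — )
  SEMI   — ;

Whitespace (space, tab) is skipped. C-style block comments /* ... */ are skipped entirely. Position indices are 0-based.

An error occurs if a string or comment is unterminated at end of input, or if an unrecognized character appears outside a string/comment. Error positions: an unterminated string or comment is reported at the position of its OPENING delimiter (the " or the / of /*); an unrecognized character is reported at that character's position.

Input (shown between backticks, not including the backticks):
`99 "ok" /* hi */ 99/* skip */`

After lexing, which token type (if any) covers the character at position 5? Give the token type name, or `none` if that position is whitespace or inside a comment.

pos=0: emit NUM '99' (now at pos=2)
pos=3: enter STRING mode
pos=3: emit STR "ok" (now at pos=7)
pos=8: enter COMMENT mode (saw '/*')
exit COMMENT mode (now at pos=16)
pos=17: emit NUM '99' (now at pos=19)
pos=19: enter COMMENT mode (saw '/*')
exit COMMENT mode (now at pos=29)
DONE. 3 tokens: [NUM, STR, NUM]
Position 5: char is 'k' -> STR

Answer: STR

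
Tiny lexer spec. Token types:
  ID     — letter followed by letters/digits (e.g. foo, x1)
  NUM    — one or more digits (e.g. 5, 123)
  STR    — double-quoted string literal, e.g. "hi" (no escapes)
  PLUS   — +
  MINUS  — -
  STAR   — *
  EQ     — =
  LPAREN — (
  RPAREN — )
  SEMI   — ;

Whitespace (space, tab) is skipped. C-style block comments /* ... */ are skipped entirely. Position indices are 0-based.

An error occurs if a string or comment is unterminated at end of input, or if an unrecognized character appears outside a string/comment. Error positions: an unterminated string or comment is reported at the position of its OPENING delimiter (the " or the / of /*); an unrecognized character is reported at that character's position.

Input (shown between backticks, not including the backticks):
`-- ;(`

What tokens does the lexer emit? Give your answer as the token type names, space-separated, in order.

pos=0: emit MINUS '-'
pos=1: emit MINUS '-'
pos=3: emit SEMI ';'
pos=4: emit LPAREN '('
DONE. 4 tokens: [MINUS, MINUS, SEMI, LPAREN]

Answer: MINUS MINUS SEMI LPAREN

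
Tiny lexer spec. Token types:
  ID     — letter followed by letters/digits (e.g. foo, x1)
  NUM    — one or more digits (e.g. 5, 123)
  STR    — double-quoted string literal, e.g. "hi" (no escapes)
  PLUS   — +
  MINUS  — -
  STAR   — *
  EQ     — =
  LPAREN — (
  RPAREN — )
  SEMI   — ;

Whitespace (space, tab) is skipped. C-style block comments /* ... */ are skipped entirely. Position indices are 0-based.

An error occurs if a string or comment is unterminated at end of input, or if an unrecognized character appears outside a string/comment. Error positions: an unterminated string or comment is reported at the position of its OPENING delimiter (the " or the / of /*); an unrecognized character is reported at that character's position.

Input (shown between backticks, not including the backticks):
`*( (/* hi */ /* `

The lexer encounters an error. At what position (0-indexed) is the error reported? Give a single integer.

Answer: 13

Derivation:
pos=0: emit STAR '*'
pos=1: emit LPAREN '('
pos=3: emit LPAREN '('
pos=4: enter COMMENT mode (saw '/*')
exit COMMENT mode (now at pos=12)
pos=13: enter COMMENT mode (saw '/*')
pos=13: ERROR — unterminated comment (reached EOF)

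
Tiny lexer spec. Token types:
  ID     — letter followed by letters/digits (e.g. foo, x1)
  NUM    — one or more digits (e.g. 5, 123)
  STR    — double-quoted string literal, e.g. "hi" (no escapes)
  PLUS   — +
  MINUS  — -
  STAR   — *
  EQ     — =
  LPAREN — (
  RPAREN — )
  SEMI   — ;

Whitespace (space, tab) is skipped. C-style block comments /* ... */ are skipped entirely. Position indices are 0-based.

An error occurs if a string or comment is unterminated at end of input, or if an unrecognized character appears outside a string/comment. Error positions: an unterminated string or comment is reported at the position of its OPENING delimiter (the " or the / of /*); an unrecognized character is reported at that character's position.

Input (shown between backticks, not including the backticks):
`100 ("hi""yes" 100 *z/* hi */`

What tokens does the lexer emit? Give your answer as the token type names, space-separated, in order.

Answer: NUM LPAREN STR STR NUM STAR ID

Derivation:
pos=0: emit NUM '100' (now at pos=3)
pos=4: emit LPAREN '('
pos=5: enter STRING mode
pos=5: emit STR "hi" (now at pos=9)
pos=9: enter STRING mode
pos=9: emit STR "yes" (now at pos=14)
pos=15: emit NUM '100' (now at pos=18)
pos=19: emit STAR '*'
pos=20: emit ID 'z' (now at pos=21)
pos=21: enter COMMENT mode (saw '/*')
exit COMMENT mode (now at pos=29)
DONE. 7 tokens: [NUM, LPAREN, STR, STR, NUM, STAR, ID]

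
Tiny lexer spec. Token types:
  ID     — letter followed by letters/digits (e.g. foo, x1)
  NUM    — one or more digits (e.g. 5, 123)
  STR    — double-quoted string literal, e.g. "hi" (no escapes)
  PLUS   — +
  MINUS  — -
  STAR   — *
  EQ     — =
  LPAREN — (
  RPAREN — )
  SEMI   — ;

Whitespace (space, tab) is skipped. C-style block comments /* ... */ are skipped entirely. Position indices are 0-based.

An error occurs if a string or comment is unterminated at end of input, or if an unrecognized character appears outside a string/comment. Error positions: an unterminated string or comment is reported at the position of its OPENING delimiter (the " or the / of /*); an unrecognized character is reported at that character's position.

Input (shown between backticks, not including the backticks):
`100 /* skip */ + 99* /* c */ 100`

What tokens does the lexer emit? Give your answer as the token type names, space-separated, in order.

pos=0: emit NUM '100' (now at pos=3)
pos=4: enter COMMENT mode (saw '/*')
exit COMMENT mode (now at pos=14)
pos=15: emit PLUS '+'
pos=17: emit NUM '99' (now at pos=19)
pos=19: emit STAR '*'
pos=21: enter COMMENT mode (saw '/*')
exit COMMENT mode (now at pos=28)
pos=29: emit NUM '100' (now at pos=32)
DONE. 5 tokens: [NUM, PLUS, NUM, STAR, NUM]

Answer: NUM PLUS NUM STAR NUM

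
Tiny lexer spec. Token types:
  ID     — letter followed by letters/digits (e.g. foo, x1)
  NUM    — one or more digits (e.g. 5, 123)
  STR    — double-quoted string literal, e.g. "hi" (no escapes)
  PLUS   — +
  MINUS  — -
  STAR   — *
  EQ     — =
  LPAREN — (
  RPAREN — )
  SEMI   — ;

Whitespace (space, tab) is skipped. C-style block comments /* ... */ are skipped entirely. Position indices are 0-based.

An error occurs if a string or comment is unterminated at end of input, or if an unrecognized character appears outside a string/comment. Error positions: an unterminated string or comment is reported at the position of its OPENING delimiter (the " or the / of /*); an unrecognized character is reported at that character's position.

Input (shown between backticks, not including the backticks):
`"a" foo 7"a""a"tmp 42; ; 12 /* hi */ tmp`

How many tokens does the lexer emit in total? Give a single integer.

Answer: 11

Derivation:
pos=0: enter STRING mode
pos=0: emit STR "a" (now at pos=3)
pos=4: emit ID 'foo' (now at pos=7)
pos=8: emit NUM '7' (now at pos=9)
pos=9: enter STRING mode
pos=9: emit STR "a" (now at pos=12)
pos=12: enter STRING mode
pos=12: emit STR "a" (now at pos=15)
pos=15: emit ID 'tmp' (now at pos=18)
pos=19: emit NUM '42' (now at pos=21)
pos=21: emit SEMI ';'
pos=23: emit SEMI ';'
pos=25: emit NUM '12' (now at pos=27)
pos=28: enter COMMENT mode (saw '/*')
exit COMMENT mode (now at pos=36)
pos=37: emit ID 'tmp' (now at pos=40)
DONE. 11 tokens: [STR, ID, NUM, STR, STR, ID, NUM, SEMI, SEMI, NUM, ID]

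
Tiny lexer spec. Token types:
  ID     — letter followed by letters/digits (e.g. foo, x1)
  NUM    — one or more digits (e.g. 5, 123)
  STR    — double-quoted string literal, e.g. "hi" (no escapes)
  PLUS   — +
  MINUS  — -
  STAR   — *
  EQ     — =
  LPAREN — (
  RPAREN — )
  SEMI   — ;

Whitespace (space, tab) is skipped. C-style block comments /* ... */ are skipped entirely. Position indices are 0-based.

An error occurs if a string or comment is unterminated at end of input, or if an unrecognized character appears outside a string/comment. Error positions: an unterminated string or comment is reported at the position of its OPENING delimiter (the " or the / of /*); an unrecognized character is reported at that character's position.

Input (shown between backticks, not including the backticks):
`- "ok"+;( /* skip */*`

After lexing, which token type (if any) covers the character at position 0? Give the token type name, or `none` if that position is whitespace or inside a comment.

Answer: MINUS

Derivation:
pos=0: emit MINUS '-'
pos=2: enter STRING mode
pos=2: emit STR "ok" (now at pos=6)
pos=6: emit PLUS '+'
pos=7: emit SEMI ';'
pos=8: emit LPAREN '('
pos=10: enter COMMENT mode (saw '/*')
exit COMMENT mode (now at pos=20)
pos=20: emit STAR '*'
DONE. 6 tokens: [MINUS, STR, PLUS, SEMI, LPAREN, STAR]
Position 0: char is '-' -> MINUS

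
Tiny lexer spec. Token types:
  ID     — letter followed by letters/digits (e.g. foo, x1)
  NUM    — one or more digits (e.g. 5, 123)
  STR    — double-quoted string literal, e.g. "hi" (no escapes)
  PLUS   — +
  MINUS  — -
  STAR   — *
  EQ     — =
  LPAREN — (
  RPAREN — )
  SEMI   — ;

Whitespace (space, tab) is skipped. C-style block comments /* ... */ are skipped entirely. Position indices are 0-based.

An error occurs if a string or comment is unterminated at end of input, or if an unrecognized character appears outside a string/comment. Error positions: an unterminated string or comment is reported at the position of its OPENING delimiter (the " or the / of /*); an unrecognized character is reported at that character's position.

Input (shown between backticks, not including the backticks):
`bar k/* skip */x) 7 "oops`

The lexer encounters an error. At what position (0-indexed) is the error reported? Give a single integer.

pos=0: emit ID 'bar' (now at pos=3)
pos=4: emit ID 'k' (now at pos=5)
pos=5: enter COMMENT mode (saw '/*')
exit COMMENT mode (now at pos=15)
pos=15: emit ID 'x' (now at pos=16)
pos=16: emit RPAREN ')'
pos=18: emit NUM '7' (now at pos=19)
pos=20: enter STRING mode
pos=20: ERROR — unterminated string

Answer: 20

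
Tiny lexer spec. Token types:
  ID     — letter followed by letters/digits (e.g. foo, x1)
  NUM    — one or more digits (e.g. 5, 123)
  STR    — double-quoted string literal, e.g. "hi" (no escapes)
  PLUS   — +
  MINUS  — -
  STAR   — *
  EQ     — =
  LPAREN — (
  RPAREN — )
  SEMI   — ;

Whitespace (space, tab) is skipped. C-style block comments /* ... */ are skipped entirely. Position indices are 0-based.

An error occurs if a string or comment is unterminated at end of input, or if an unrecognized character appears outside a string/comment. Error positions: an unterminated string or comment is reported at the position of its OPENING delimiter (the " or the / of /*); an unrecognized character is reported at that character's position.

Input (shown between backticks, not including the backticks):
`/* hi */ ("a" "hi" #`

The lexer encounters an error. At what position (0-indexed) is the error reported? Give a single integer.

Answer: 19

Derivation:
pos=0: enter COMMENT mode (saw '/*')
exit COMMENT mode (now at pos=8)
pos=9: emit LPAREN '('
pos=10: enter STRING mode
pos=10: emit STR "a" (now at pos=13)
pos=14: enter STRING mode
pos=14: emit STR "hi" (now at pos=18)
pos=19: ERROR — unrecognized char '#'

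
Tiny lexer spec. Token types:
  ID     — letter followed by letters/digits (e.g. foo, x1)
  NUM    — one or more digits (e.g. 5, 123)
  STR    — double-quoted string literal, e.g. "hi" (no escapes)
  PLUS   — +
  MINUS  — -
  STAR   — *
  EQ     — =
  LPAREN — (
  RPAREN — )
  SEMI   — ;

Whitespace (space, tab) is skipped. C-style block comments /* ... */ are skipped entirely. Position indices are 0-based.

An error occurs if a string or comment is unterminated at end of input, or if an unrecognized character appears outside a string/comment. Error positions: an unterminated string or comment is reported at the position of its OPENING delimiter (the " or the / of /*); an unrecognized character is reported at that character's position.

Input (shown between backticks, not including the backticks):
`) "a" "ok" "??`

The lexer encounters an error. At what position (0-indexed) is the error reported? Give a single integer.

Answer: 11

Derivation:
pos=0: emit RPAREN ')'
pos=2: enter STRING mode
pos=2: emit STR "a" (now at pos=5)
pos=6: enter STRING mode
pos=6: emit STR "ok" (now at pos=10)
pos=11: enter STRING mode
pos=11: ERROR — unterminated string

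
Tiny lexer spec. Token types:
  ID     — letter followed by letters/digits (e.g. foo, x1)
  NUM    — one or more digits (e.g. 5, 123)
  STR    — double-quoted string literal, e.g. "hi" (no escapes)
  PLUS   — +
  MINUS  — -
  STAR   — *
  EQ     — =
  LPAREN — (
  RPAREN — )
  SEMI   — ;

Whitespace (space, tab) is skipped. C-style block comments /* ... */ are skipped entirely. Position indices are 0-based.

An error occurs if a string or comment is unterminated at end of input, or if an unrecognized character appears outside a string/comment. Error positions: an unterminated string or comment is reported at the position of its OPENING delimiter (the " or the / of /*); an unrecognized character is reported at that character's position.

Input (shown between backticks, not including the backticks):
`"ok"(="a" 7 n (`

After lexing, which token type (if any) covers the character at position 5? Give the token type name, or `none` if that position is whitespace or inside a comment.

pos=0: enter STRING mode
pos=0: emit STR "ok" (now at pos=4)
pos=4: emit LPAREN '('
pos=5: emit EQ '='
pos=6: enter STRING mode
pos=6: emit STR "a" (now at pos=9)
pos=10: emit NUM '7' (now at pos=11)
pos=12: emit ID 'n' (now at pos=13)
pos=14: emit LPAREN '('
DONE. 7 tokens: [STR, LPAREN, EQ, STR, NUM, ID, LPAREN]
Position 5: char is '=' -> EQ

Answer: EQ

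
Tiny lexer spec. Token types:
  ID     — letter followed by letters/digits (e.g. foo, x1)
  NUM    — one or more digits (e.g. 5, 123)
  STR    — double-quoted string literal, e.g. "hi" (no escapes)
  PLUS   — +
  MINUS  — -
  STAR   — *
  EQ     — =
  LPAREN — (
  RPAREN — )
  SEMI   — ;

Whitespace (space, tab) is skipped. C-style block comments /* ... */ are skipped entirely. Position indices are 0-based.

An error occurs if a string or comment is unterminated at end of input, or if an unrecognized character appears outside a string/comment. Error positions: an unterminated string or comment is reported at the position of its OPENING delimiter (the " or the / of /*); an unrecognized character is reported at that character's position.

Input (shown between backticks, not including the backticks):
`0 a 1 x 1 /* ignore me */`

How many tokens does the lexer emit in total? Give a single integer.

Answer: 5

Derivation:
pos=0: emit NUM '0' (now at pos=1)
pos=2: emit ID 'a' (now at pos=3)
pos=4: emit NUM '1' (now at pos=5)
pos=6: emit ID 'x' (now at pos=7)
pos=8: emit NUM '1' (now at pos=9)
pos=10: enter COMMENT mode (saw '/*')
exit COMMENT mode (now at pos=25)
DONE. 5 tokens: [NUM, ID, NUM, ID, NUM]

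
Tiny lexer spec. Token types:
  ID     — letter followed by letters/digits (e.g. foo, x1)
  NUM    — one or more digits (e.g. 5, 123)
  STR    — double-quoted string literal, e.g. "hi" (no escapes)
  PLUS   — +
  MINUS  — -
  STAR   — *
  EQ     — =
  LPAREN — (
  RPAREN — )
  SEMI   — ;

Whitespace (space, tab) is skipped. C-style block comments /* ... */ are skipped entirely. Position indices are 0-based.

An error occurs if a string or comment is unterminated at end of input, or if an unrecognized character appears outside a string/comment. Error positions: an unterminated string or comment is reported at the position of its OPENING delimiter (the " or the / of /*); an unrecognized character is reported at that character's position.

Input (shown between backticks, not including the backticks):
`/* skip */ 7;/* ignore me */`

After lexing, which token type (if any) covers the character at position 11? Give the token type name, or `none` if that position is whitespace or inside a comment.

pos=0: enter COMMENT mode (saw '/*')
exit COMMENT mode (now at pos=10)
pos=11: emit NUM '7' (now at pos=12)
pos=12: emit SEMI ';'
pos=13: enter COMMENT mode (saw '/*')
exit COMMENT mode (now at pos=28)
DONE. 2 tokens: [NUM, SEMI]
Position 11: char is '7' -> NUM

Answer: NUM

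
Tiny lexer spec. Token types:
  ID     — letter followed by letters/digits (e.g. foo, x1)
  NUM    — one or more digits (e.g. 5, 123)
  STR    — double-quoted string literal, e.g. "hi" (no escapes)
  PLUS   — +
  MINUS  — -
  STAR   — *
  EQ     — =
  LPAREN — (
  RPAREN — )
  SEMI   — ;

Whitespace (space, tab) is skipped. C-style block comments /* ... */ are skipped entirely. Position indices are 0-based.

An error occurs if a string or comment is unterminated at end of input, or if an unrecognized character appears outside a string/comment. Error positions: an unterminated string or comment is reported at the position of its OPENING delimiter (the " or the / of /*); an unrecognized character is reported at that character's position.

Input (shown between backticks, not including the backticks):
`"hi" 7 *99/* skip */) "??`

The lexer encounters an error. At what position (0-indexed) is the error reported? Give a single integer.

pos=0: enter STRING mode
pos=0: emit STR "hi" (now at pos=4)
pos=5: emit NUM '7' (now at pos=6)
pos=7: emit STAR '*'
pos=8: emit NUM '99' (now at pos=10)
pos=10: enter COMMENT mode (saw '/*')
exit COMMENT mode (now at pos=20)
pos=20: emit RPAREN ')'
pos=22: enter STRING mode
pos=22: ERROR — unterminated string

Answer: 22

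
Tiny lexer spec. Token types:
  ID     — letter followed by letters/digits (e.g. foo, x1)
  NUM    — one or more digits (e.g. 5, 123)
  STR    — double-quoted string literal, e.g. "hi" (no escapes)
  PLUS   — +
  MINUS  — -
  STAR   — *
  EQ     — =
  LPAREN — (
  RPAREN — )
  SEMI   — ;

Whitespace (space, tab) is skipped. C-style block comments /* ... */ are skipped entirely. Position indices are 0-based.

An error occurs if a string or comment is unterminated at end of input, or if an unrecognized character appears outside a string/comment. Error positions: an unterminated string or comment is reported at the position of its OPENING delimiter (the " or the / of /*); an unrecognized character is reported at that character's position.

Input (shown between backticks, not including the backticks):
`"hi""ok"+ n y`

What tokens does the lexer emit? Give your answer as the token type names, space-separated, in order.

pos=0: enter STRING mode
pos=0: emit STR "hi" (now at pos=4)
pos=4: enter STRING mode
pos=4: emit STR "ok" (now at pos=8)
pos=8: emit PLUS '+'
pos=10: emit ID 'n' (now at pos=11)
pos=12: emit ID 'y' (now at pos=13)
DONE. 5 tokens: [STR, STR, PLUS, ID, ID]

Answer: STR STR PLUS ID ID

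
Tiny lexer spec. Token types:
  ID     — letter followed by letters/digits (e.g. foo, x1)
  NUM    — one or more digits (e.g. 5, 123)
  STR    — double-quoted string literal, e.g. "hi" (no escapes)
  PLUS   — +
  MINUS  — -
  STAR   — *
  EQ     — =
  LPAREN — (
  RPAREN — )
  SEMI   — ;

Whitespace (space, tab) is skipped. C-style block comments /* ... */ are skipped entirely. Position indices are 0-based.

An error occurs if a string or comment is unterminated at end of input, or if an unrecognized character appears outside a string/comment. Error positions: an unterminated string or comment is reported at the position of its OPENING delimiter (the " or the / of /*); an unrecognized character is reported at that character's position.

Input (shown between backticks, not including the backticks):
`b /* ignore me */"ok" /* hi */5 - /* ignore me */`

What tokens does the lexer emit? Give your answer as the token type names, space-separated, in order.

pos=0: emit ID 'b' (now at pos=1)
pos=2: enter COMMENT mode (saw '/*')
exit COMMENT mode (now at pos=17)
pos=17: enter STRING mode
pos=17: emit STR "ok" (now at pos=21)
pos=22: enter COMMENT mode (saw '/*')
exit COMMENT mode (now at pos=30)
pos=30: emit NUM '5' (now at pos=31)
pos=32: emit MINUS '-'
pos=34: enter COMMENT mode (saw '/*')
exit COMMENT mode (now at pos=49)
DONE. 4 tokens: [ID, STR, NUM, MINUS]

Answer: ID STR NUM MINUS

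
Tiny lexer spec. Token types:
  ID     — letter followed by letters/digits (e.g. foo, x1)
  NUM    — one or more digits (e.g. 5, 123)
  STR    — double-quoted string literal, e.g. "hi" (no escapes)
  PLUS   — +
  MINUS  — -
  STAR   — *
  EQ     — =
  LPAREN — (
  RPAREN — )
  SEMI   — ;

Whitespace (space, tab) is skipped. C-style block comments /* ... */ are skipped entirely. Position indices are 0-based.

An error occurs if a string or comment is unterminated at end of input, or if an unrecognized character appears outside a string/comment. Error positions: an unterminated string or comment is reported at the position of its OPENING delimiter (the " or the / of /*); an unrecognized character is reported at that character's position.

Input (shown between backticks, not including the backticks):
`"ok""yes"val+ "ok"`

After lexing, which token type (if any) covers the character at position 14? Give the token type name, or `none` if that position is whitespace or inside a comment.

Answer: STR

Derivation:
pos=0: enter STRING mode
pos=0: emit STR "ok" (now at pos=4)
pos=4: enter STRING mode
pos=4: emit STR "yes" (now at pos=9)
pos=9: emit ID 'val' (now at pos=12)
pos=12: emit PLUS '+'
pos=14: enter STRING mode
pos=14: emit STR "ok" (now at pos=18)
DONE. 5 tokens: [STR, STR, ID, PLUS, STR]
Position 14: char is '"' -> STR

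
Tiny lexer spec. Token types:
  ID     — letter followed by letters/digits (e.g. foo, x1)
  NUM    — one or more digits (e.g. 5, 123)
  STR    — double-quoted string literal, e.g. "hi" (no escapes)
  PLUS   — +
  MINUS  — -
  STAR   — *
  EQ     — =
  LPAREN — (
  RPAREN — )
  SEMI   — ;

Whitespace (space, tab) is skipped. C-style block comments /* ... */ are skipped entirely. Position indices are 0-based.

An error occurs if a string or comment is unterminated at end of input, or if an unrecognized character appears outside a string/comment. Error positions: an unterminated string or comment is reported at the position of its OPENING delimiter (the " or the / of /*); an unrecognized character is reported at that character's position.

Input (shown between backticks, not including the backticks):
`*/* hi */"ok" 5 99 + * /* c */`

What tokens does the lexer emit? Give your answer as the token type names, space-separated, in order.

pos=0: emit STAR '*'
pos=1: enter COMMENT mode (saw '/*')
exit COMMENT mode (now at pos=9)
pos=9: enter STRING mode
pos=9: emit STR "ok" (now at pos=13)
pos=14: emit NUM '5' (now at pos=15)
pos=16: emit NUM '99' (now at pos=18)
pos=19: emit PLUS '+'
pos=21: emit STAR '*'
pos=23: enter COMMENT mode (saw '/*')
exit COMMENT mode (now at pos=30)
DONE. 6 tokens: [STAR, STR, NUM, NUM, PLUS, STAR]

Answer: STAR STR NUM NUM PLUS STAR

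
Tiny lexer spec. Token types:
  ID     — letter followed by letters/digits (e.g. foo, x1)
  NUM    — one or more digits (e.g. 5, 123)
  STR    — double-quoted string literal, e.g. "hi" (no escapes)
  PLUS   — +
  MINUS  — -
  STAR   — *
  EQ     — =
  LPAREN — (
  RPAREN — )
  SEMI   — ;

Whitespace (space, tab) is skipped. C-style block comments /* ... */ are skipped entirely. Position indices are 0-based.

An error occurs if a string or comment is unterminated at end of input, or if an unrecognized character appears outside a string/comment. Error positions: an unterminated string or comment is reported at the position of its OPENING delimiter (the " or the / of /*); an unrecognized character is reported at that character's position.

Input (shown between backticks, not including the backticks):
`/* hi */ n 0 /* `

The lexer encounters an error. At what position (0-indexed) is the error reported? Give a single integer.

pos=0: enter COMMENT mode (saw '/*')
exit COMMENT mode (now at pos=8)
pos=9: emit ID 'n' (now at pos=10)
pos=11: emit NUM '0' (now at pos=12)
pos=13: enter COMMENT mode (saw '/*')
pos=13: ERROR — unterminated comment (reached EOF)

Answer: 13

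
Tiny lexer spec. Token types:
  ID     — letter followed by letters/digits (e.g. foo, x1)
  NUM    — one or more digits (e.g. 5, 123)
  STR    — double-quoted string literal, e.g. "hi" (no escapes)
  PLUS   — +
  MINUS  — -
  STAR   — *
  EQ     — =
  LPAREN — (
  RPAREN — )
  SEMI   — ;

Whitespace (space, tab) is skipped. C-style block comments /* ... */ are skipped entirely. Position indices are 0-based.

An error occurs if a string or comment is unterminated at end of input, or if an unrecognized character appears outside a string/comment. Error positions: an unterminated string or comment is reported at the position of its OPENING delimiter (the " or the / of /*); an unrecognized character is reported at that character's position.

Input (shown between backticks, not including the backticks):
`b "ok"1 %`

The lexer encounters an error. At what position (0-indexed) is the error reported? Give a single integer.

pos=0: emit ID 'b' (now at pos=1)
pos=2: enter STRING mode
pos=2: emit STR "ok" (now at pos=6)
pos=6: emit NUM '1' (now at pos=7)
pos=8: ERROR — unrecognized char '%'

Answer: 8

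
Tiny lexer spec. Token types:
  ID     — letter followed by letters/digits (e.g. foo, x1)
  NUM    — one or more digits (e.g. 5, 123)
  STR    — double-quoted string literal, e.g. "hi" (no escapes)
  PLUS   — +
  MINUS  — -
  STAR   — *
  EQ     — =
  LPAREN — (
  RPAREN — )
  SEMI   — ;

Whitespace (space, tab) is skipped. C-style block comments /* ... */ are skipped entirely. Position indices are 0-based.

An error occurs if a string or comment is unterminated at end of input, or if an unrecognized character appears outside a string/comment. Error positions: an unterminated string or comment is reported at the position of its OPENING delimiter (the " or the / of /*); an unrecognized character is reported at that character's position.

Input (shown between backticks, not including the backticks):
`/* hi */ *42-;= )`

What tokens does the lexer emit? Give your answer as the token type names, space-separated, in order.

pos=0: enter COMMENT mode (saw '/*')
exit COMMENT mode (now at pos=8)
pos=9: emit STAR '*'
pos=10: emit NUM '42' (now at pos=12)
pos=12: emit MINUS '-'
pos=13: emit SEMI ';'
pos=14: emit EQ '='
pos=16: emit RPAREN ')'
DONE. 6 tokens: [STAR, NUM, MINUS, SEMI, EQ, RPAREN]

Answer: STAR NUM MINUS SEMI EQ RPAREN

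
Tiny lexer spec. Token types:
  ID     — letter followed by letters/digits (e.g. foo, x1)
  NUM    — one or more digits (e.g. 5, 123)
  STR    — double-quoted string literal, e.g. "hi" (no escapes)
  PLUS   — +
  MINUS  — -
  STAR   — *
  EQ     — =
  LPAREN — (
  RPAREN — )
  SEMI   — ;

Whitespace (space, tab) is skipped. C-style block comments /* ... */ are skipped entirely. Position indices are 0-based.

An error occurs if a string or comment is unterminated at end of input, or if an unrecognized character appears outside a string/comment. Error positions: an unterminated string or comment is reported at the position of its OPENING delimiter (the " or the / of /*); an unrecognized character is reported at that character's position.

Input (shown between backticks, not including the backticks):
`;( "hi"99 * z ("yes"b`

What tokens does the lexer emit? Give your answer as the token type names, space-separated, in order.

Answer: SEMI LPAREN STR NUM STAR ID LPAREN STR ID

Derivation:
pos=0: emit SEMI ';'
pos=1: emit LPAREN '('
pos=3: enter STRING mode
pos=3: emit STR "hi" (now at pos=7)
pos=7: emit NUM '99' (now at pos=9)
pos=10: emit STAR '*'
pos=12: emit ID 'z' (now at pos=13)
pos=14: emit LPAREN '('
pos=15: enter STRING mode
pos=15: emit STR "yes" (now at pos=20)
pos=20: emit ID 'b' (now at pos=21)
DONE. 9 tokens: [SEMI, LPAREN, STR, NUM, STAR, ID, LPAREN, STR, ID]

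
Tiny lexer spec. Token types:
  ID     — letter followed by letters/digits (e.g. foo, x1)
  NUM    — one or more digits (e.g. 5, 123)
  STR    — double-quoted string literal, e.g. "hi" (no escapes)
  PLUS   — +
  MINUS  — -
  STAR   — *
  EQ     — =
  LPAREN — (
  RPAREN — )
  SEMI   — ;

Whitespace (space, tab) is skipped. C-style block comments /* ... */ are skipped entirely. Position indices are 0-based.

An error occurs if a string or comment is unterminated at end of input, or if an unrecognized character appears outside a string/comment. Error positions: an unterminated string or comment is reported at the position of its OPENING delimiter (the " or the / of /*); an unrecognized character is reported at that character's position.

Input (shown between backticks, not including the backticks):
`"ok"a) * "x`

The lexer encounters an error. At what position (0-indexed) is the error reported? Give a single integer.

Answer: 9

Derivation:
pos=0: enter STRING mode
pos=0: emit STR "ok" (now at pos=4)
pos=4: emit ID 'a' (now at pos=5)
pos=5: emit RPAREN ')'
pos=7: emit STAR '*'
pos=9: enter STRING mode
pos=9: ERROR — unterminated string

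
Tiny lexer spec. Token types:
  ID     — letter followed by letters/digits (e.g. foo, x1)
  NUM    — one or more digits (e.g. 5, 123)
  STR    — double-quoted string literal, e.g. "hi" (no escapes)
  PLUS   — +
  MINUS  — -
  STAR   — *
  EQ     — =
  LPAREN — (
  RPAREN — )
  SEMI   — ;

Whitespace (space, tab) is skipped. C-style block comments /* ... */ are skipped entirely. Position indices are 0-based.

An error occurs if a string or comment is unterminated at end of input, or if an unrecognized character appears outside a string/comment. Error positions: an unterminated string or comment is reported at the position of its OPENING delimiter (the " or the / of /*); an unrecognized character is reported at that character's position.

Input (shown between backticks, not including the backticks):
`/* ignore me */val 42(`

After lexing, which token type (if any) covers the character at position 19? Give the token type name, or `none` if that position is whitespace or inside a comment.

Answer: NUM

Derivation:
pos=0: enter COMMENT mode (saw '/*')
exit COMMENT mode (now at pos=15)
pos=15: emit ID 'val' (now at pos=18)
pos=19: emit NUM '42' (now at pos=21)
pos=21: emit LPAREN '('
DONE. 3 tokens: [ID, NUM, LPAREN]
Position 19: char is '4' -> NUM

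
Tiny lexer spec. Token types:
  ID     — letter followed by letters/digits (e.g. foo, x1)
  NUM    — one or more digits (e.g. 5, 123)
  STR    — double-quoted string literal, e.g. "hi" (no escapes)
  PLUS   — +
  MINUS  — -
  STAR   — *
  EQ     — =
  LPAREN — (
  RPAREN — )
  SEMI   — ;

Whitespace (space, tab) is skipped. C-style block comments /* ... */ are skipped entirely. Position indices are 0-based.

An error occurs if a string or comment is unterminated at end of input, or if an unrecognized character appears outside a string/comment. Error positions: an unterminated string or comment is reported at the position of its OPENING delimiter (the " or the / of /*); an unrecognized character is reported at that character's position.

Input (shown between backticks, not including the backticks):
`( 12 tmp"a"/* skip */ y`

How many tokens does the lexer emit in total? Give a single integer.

pos=0: emit LPAREN '('
pos=2: emit NUM '12' (now at pos=4)
pos=5: emit ID 'tmp' (now at pos=8)
pos=8: enter STRING mode
pos=8: emit STR "a" (now at pos=11)
pos=11: enter COMMENT mode (saw '/*')
exit COMMENT mode (now at pos=21)
pos=22: emit ID 'y' (now at pos=23)
DONE. 5 tokens: [LPAREN, NUM, ID, STR, ID]

Answer: 5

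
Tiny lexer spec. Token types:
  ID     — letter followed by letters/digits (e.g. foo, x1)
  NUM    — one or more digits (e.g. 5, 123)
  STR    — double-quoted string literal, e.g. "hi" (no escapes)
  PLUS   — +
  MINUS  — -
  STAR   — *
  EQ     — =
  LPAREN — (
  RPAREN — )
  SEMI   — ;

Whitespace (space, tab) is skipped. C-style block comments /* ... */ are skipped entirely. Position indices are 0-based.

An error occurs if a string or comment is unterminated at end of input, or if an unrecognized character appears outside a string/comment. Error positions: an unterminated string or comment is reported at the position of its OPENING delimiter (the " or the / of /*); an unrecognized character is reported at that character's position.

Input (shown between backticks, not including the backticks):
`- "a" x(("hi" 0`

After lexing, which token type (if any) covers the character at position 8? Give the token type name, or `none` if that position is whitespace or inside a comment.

pos=0: emit MINUS '-'
pos=2: enter STRING mode
pos=2: emit STR "a" (now at pos=5)
pos=6: emit ID 'x' (now at pos=7)
pos=7: emit LPAREN '('
pos=8: emit LPAREN '('
pos=9: enter STRING mode
pos=9: emit STR "hi" (now at pos=13)
pos=14: emit NUM '0' (now at pos=15)
DONE. 7 tokens: [MINUS, STR, ID, LPAREN, LPAREN, STR, NUM]
Position 8: char is '(' -> LPAREN

Answer: LPAREN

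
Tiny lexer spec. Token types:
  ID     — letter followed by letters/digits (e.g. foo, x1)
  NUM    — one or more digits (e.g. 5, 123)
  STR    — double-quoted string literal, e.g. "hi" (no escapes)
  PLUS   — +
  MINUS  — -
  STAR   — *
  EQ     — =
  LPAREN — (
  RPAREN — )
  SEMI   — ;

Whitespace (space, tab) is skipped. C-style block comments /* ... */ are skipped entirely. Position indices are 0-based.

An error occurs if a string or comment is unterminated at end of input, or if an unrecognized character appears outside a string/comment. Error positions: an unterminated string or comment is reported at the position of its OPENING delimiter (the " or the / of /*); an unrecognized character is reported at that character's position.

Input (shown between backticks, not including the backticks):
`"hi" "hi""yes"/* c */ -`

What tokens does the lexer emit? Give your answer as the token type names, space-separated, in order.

Answer: STR STR STR MINUS

Derivation:
pos=0: enter STRING mode
pos=0: emit STR "hi" (now at pos=4)
pos=5: enter STRING mode
pos=5: emit STR "hi" (now at pos=9)
pos=9: enter STRING mode
pos=9: emit STR "yes" (now at pos=14)
pos=14: enter COMMENT mode (saw '/*')
exit COMMENT mode (now at pos=21)
pos=22: emit MINUS '-'
DONE. 4 tokens: [STR, STR, STR, MINUS]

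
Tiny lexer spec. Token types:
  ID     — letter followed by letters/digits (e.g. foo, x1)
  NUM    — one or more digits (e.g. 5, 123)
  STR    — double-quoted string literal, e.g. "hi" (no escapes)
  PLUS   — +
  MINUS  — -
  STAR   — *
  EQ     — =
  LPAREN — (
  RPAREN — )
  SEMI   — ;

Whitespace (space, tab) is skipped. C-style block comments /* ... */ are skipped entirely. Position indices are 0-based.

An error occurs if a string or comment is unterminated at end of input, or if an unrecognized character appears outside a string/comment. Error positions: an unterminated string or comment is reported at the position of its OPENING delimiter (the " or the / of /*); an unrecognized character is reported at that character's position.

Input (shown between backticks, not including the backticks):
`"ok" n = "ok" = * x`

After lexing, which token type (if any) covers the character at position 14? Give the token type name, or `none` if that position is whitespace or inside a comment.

Answer: EQ

Derivation:
pos=0: enter STRING mode
pos=0: emit STR "ok" (now at pos=4)
pos=5: emit ID 'n' (now at pos=6)
pos=7: emit EQ '='
pos=9: enter STRING mode
pos=9: emit STR "ok" (now at pos=13)
pos=14: emit EQ '='
pos=16: emit STAR '*'
pos=18: emit ID 'x' (now at pos=19)
DONE. 7 tokens: [STR, ID, EQ, STR, EQ, STAR, ID]
Position 14: char is '=' -> EQ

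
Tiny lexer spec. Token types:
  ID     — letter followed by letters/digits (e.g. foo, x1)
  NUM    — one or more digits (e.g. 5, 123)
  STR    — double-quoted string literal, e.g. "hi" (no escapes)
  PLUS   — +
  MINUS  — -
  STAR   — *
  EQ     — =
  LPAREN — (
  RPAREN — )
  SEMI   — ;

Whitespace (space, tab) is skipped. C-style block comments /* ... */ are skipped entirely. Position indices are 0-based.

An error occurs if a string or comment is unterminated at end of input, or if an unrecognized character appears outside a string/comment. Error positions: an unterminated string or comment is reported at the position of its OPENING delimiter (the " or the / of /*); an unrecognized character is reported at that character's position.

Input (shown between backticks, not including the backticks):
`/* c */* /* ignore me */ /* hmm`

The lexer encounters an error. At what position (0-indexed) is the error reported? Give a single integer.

Answer: 25

Derivation:
pos=0: enter COMMENT mode (saw '/*')
exit COMMENT mode (now at pos=7)
pos=7: emit STAR '*'
pos=9: enter COMMENT mode (saw '/*')
exit COMMENT mode (now at pos=24)
pos=25: enter COMMENT mode (saw '/*')
pos=25: ERROR — unterminated comment (reached EOF)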